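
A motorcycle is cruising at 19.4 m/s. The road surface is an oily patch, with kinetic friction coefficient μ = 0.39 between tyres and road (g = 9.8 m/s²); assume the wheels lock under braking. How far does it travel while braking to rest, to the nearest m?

Braking distance ≈ 49 m

a = μg = 0.39 × 9.8 = 3.822 m/s².
Braking distance = v²/(2a) = 19.4000² / (2 × 3.822) = 376.360 / 7.644 = 49.236 m.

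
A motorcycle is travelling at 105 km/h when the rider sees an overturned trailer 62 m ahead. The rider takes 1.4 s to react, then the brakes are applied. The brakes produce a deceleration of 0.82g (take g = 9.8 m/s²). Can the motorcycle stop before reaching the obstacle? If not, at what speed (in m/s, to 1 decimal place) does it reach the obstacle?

No — it strikes the obstacle at 22.6 m/s

105 km/h ÷ 3.6 = 29.1667 m/s.
a = 0.82 × 9.8 = 8.036 m/s².
Reaction distance = 29.1667 × 1.4 = 40.833 m.
Braking distance needed to stop: v²/(2a) = 850.696 / 16.072 = 52.930 m, so total needed = 40.833 + 52.930 = 93.763 m > 62 m — it cannot stop.
Distance remaining when braking begins: 62 − 40.833 = 21.167 m.
v² = v₀² − 2a·d = 850.696 − 2 × 8.036 × 21.167 = 510.500 m²/s².
v = √510.500 = 22.594 m/s.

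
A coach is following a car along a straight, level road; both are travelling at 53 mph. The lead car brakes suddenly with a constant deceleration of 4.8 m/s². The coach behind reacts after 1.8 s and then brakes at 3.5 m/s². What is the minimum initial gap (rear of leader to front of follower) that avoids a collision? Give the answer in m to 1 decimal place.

53 mph × 0.44704 = 23.6931 m/s.
Leader travels v²/(2a_L) = 561.363 / 9.600 = 58.475 m before stopping.
Follower covers v·t_r = 23.6931 × 1.8 = 42.648 m while reacting, then v²/(2a_F) = 561.363 / 7.000 = 80.195 m while braking, for a total of 42.648 + 80.195 = 122.843 m.
Since a_F ≤ a_L and the follower starts braking later, the follower is never slower than the leader, so the closest approach is when both have stopped.
Minimum gap = 122.843 − 58.475 = 64.368 m.

Minimum gap ≈ 64.4 m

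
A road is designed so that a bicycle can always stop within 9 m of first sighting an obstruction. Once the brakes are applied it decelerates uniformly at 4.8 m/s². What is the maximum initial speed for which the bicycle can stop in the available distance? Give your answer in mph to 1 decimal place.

v²/(2a) = d ⇒ v = √(2 × 4.800 × 9) = √86.40 = 9.2952 m/s.
9.2952 m/s ÷ 0.44704 = 20.793 mph.

Maximum speed ≈ 20.8 mph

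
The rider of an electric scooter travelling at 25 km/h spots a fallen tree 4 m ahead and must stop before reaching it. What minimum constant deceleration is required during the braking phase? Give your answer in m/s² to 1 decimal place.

Required deceleration ≈ 6.0 m/s²

25 km/h ÷ 3.6 = 6.9444 m/s.
v² = 2a·d ⇒ a = v²/(2d) = 6.9444² / (2 × 4.000) = 48.225 / 8.000 = 6.0281 m/s².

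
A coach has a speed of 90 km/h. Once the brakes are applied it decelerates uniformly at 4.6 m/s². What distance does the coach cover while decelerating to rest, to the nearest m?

Braking distance ≈ 68 m

90 km/h ÷ 3.6 = 25.0000 m/s.
Braking distance = v²/(2a) = 25.0000² / (2 × 4.600) = 625.000 / 9.200 = 67.935 m.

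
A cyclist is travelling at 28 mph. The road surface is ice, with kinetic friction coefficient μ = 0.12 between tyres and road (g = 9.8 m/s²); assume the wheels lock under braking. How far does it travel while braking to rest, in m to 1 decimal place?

28 mph × 0.44704 = 12.5171 m/s.
a = μg = 0.12 × 9.8 = 1.176 m/s².
Braking distance = v²/(2a) = 12.5171² / (2 × 1.176) = 156.678 / 2.352 = 66.615 m.

Braking distance ≈ 66.6 m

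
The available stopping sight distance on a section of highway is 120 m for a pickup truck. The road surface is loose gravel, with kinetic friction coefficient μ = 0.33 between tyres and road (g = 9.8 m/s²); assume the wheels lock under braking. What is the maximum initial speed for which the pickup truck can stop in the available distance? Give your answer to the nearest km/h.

a = μg = 0.33 × 9.8 = 3.234 m/s².
v²/(2a) = d ⇒ v = √(2 × 3.234 × 120) = √776.16 = 27.8596 m/s.
27.8596 m/s × 3.6 = 100.295 km/h.

Maximum speed ≈ 100 km/h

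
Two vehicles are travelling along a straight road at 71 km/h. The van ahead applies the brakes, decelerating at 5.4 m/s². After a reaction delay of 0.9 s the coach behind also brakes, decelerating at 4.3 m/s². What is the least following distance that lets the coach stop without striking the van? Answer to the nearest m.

71 km/h ÷ 3.6 = 19.7222 m/s.
Leader travels v²/(2a_L) = 388.965 / 10.800 = 36.015 m before stopping.
Follower covers v·t_r = 19.7222 × 0.9 = 17.750 m while reacting, then v²/(2a_F) = 388.965 / 8.600 = 45.228 m while braking, for a total of 17.750 + 45.228 = 62.978 m.
Since a_F ≤ a_L and the follower starts braking later, the follower is never slower than the leader, so the closest approach is when both have stopped.
Minimum gap = 62.978 − 36.015 = 26.963 m.

Minimum gap ≈ 27 m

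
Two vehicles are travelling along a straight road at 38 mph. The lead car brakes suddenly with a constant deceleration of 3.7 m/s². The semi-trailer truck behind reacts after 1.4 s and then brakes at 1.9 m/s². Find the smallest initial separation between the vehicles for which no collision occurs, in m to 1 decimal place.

38 mph × 0.44704 = 16.9875 m/s.
Leader travels v²/(2a_L) = 288.575 / 7.400 = 38.997 m before stopping.
Follower covers v·t_r = 16.9875 × 1.4 = 23.782 m while reacting, then v²/(2a_F) = 288.575 / 3.800 = 75.941 m while braking, for a total of 23.782 + 75.941 = 99.723 m.
Since a_F ≤ a_L and the follower starts braking later, the follower is never slower than the leader, so the closest approach is when both have stopped.
Minimum gap = 99.723 − 38.997 = 60.726 m.

Minimum gap ≈ 60.7 m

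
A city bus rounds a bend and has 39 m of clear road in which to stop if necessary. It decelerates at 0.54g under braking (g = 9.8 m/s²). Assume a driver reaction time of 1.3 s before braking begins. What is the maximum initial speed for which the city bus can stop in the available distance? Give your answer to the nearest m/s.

a = 0.54 × 9.8 = 5.292 m/s².
Stopping distance: v·t_r + v²/(2a) = 39 with t_r = 1.3 s and a = 5.292 m/s².
So v² + 13.759 v − 412.78 = 0.
Positive root: v = −a·t_r + √((a·t_r)² + 2a·d) = −6.880 + √(47.334 + 412.78) = 14.5703 m/s.

Maximum speed ≈ 15 m/s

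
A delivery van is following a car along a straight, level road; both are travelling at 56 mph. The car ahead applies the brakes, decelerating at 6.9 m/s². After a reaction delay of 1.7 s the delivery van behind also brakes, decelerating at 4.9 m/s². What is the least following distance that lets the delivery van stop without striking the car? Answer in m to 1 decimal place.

56 mph × 0.44704 = 25.0342 m/s.
Leader travels v²/(2a_L) = 626.711 / 13.800 = 45.414 m before stopping.
Follower covers v·t_r = 25.0342 × 1.7 = 42.558 m while reacting, then v²/(2a_F) = 626.711 / 9.800 = 63.950 m while braking, for a total of 42.558 + 63.950 = 106.508 m.
Since a_F ≤ a_L and the follower starts braking later, the follower is never slower than the leader, so the closest approach is when both have stopped.
Minimum gap = 106.508 − 45.414 = 61.094 m.

Minimum gap ≈ 61.1 m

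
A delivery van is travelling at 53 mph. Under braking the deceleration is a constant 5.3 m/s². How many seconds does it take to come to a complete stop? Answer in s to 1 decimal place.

53 mph × 0.44704 = 23.6931 m/s.
Braking time = v/a = 23.6931 / 5.300 = 4.470 s.

Braking time ≈ 4.5 s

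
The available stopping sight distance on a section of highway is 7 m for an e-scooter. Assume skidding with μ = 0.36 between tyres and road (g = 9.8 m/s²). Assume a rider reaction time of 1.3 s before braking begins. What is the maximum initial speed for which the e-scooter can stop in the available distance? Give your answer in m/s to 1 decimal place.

a = μg = 0.36 × 9.8 = 3.528 m/s².
Stopping distance: v·t_r + v²/(2a) = 7 with t_r = 1.3 s and a = 3.528 m/s².
So v² + 9.173 v − 49.39 = 0.
Positive root: v = −a·t_r + √((a·t_r)² + 2a·d) = −4.586 + √(21.031 + 49.39) = 3.8057 m/s.

Maximum speed ≈ 3.8 m/s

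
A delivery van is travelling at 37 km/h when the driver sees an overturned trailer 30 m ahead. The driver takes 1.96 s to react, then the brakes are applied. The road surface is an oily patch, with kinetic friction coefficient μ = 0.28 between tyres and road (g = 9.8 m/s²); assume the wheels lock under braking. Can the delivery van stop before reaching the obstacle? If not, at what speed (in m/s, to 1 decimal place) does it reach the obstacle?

37 km/h ÷ 3.6 = 10.2778 m/s.
a = μg = 0.28 × 9.8 = 2.744 m/s².
Reaction distance = 10.2778 × 1.96 = 20.144 m.
Braking distance needed to stop: v²/(2a) = 105.633 / 5.488 = 19.248 m, so total needed = 20.144 + 19.248 = 39.392 m > 30 m — it cannot stop.
Distance remaining when braking begins: 30 − 20.144 = 9.856 m.
v² = v₀² − 2a·d = 105.633 − 2 × 2.744 × 9.856 = 51.543 m²/s².
v = √51.543 = 7.179 m/s.

No — it strikes the obstacle at 7.2 m/s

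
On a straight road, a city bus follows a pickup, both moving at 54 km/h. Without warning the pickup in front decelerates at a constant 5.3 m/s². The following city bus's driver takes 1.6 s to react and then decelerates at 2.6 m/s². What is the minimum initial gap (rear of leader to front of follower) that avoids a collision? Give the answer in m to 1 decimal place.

Minimum gap ≈ 46.0 m

54 km/h ÷ 3.6 = 15.0000 m/s.
Leader travels v²/(2a_L) = 225.000 / 10.600 = 21.226 m before stopping.
Follower covers v·t_r = 15.0000 × 1.6 = 24.000 m while reacting, then v²/(2a_F) = 225.000 / 5.200 = 43.269 m while braking, for a total of 24.000 + 43.269 = 67.269 m.
Since a_F ≤ a_L and the follower starts braking later, the follower is never slower than the leader, so the closest approach is when both have stopped.
Minimum gap = 67.269 − 21.226 = 46.043 m.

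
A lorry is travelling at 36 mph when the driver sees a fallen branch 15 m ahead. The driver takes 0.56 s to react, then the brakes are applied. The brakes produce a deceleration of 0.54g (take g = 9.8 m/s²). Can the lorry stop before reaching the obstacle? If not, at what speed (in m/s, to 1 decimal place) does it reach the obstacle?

No — it strikes the obstacle at 14.0 m/s

36 mph × 0.44704 = 16.0934 m/s.
a = 0.54 × 9.8 = 5.292 m/s².
Reaction distance = 16.0934 × 0.56 = 9.012 m.
Braking distance needed to stop: v²/(2a) = 258.998 / 10.584 = 24.471 m, so total needed = 9.012 + 24.471 = 33.483 m > 15 m — it cannot stop.
Distance remaining when braking begins: 15 − 9.012 = 5.988 m.
v² = v₀² − 2a·d = 258.998 − 2 × 5.292 × 5.988 = 195.621 m²/s².
v = √195.621 = 13.986 m/s.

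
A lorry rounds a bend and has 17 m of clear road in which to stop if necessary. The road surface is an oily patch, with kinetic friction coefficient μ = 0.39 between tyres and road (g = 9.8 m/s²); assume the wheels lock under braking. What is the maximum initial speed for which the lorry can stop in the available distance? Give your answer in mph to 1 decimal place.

Maximum speed ≈ 25.5 mph

a = μg = 0.39 × 9.8 = 3.822 m/s².
v²/(2a) = d ⇒ v = √(2 × 3.822 × 17) = √129.95 = 11.3996 m/s.
11.3996 m/s ÷ 0.44704 = 25.500 mph.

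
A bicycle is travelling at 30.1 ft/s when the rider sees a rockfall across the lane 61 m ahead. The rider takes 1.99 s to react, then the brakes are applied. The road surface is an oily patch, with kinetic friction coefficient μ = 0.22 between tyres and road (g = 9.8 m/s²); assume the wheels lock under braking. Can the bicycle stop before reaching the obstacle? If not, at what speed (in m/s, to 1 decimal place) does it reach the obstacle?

Yes — it stops about 23.2 m short of the obstacle, so it never reaches it

30.1 ft/s × 0.3048 = 9.1745 m/s.
a = μg = 0.22 × 9.8 = 2.156 m/s².
Reaction distance = 9.1745 × 1.99 = 18.257 m.
Braking distance = v²/(2a) = 84.171 / 4.312 = 19.520 m.
Total stopping distance = 18.257 + 19.520 = 37.777 m, vs 61 m available — it stops with 61 − 37.777 = 23.223 m to spare.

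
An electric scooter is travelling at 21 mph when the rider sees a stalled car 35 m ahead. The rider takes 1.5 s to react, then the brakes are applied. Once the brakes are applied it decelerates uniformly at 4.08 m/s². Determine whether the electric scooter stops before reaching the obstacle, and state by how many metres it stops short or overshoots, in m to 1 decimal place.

21 mph × 0.44704 = 9.3878 m/s.
Reaction distance = 9.3878 × 1.5 = 14.082 m.
Braking distance = v²/(2a) = 88.131 / 8.160 = 10.800 m.
Total stopping distance = 14.082 + 10.800 = 24.882 m, vs 35 m available — it stops with 35 − 24.882 = 10.118 m to spare.

Yes — it stops 10.1 m short of the obstacle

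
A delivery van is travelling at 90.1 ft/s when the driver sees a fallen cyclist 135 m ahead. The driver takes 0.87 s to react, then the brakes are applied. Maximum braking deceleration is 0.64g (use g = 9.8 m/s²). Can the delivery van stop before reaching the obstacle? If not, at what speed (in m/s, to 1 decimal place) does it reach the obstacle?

Yes — it stops about 51.0 m short of the obstacle, so it never reaches it

90.1 ft/s × 0.3048 = 27.4625 m/s.
a = 0.64 × 9.8 = 6.272 m/s².
Reaction distance = 27.4625 × 0.87 = 23.892 m.
Braking distance = v²/(2a) = 754.189 / 12.544 = 60.123 m.
Total stopping distance = 23.892 + 60.123 = 84.015 m, vs 135 m available — it stops with 135 − 84.015 = 50.985 m to spare.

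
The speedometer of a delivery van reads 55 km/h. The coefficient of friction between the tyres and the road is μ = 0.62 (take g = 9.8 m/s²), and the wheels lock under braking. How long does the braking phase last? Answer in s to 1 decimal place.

55 km/h ÷ 3.6 = 15.2778 m/s.
a = μg = 0.62 × 9.8 = 6.076 m/s².
Braking time = v/a = 15.2778 / 6.076 = 2.514 s.

Braking time ≈ 2.5 s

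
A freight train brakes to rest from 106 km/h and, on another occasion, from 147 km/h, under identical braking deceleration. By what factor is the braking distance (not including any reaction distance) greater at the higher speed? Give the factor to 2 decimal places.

Braking distance d = v²/(2a), so with a fixed, d ∝ v².
Factor = (147/106)² = 1.3868² = 1.9232.

Factor ≈ 1.92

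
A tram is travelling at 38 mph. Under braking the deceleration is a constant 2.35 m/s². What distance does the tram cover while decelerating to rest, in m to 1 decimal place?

38 mph × 0.44704 = 16.9875 m/s.
Braking distance = v²/(2a) = 16.9875² / (2 × 2.350) = 288.575 / 4.700 = 61.399 m.

Braking distance ≈ 61.4 m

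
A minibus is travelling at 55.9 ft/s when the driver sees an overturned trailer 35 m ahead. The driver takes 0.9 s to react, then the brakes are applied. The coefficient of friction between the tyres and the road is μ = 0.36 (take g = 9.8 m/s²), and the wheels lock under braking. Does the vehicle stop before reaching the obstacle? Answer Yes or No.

55.9 ft/s × 0.3048 = 17.0383 m/s.
a = μg = 0.36 × 9.8 = 3.528 m/s².
Reaction distance = 17.0383 × 0.9 = 15.334 m.
Braking distance = v²/(2a) = 290.304 / 7.056 = 41.143 m.
Total stopping distance = 15.334 + 41.143 = 56.477 m, vs 35 m available — it cannot stop in time and overshoots by 56.477 − 35 = 21.477 m.

No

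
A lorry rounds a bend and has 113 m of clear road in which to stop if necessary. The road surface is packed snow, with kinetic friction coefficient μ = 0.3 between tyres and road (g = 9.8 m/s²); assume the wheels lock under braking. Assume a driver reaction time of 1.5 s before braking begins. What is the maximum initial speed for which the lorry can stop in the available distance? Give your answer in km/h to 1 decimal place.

a = μg = 0.3 × 9.8 = 2.940 m/s².
Stopping distance: v·t_r + v²/(2a) = 113 with t_r = 1.5 s and a = 2.940 m/s².
So v² + 8.820 v − 664.44 = 0.
Positive root: v = −a·t_r + √((a·t_r)² + 2a·d) = −4.410 + √(19.448 + 664.44) = 21.7413 m/s.
21.7413 m/s × 3.6 = 78.269 km/h.

Maximum speed ≈ 78.3 km/h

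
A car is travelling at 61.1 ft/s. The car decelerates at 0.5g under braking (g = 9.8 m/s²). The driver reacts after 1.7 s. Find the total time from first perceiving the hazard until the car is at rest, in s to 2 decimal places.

61.1 ft/s × 0.3048 = 18.6233 m/s.
a = 0.5 × 9.8 = 4.900 m/s².
Braking time = v/a = 18.6233 / 4.900 = 3.801 s.
Total = 1.7 + 3.801 = 5.501 s.

Total time ≈ 5.50 s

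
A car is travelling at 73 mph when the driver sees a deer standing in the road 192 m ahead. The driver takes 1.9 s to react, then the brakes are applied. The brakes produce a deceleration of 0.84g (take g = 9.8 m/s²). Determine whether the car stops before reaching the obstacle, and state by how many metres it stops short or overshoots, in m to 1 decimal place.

73 mph × 0.44704 = 32.6339 m/s.
a = 0.84 × 9.8 = 8.232 m/s².
Reaction distance = 32.6339 × 1.9 = 62.004 m.
Braking distance = v²/(2a) = 1064.971 / 16.464 = 64.685 m.
Total stopping distance = 62.004 + 64.685 = 126.689 m, vs 192 m available — it stops with 192 − 126.689 = 65.311 m to spare.

Yes — it stops 65.3 m short of the obstacle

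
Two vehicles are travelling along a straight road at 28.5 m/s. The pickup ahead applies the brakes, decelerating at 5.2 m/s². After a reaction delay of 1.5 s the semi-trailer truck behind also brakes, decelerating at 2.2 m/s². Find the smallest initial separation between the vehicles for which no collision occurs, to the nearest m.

Leader travels v²/(2a_L) = 812.250 / 10.400 = 78.101 m before stopping.
Follower covers v·t_r = 28.5000 × 1.5 = 42.750 m while reacting, then v²/(2a_F) = 812.250 / 4.400 = 184.602 m while braking, for a total of 42.750 + 184.602 = 227.352 m.
Since a_F ≤ a_L and the follower starts braking later, the follower is never slower than the leader, so the closest approach is when both have stopped.
Minimum gap = 227.352 − 78.101 = 149.251 m.

Minimum gap ≈ 149 m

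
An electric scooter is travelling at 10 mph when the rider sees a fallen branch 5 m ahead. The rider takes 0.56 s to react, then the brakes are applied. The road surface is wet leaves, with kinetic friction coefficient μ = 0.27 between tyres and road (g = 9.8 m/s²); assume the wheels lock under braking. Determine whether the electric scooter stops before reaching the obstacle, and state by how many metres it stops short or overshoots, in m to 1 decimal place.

No — it overshoots by 1.3 m

10 mph × 0.44704 = 4.4704 m/s.
a = μg = 0.27 × 9.8 = 2.646 m/s².
Reaction distance = 4.4704 × 0.56 = 2.503 m.
Braking distance = v²/(2a) = 19.984 / 5.292 = 3.776 m.
Total stopping distance = 2.503 + 3.776 = 6.279 m, vs 5 m available — it cannot stop in time and overshoots by 6.279 − 5 = 1.279 m.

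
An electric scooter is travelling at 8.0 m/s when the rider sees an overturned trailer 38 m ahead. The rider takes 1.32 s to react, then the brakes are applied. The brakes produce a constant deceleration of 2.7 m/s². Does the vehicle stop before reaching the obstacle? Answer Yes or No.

Reaction distance = 8.0000 × 1.32 = 10.560 m.
Braking distance = v²/(2a) = 64.000 / 5.400 = 11.852 m.
Total stopping distance = 10.560 + 11.852 = 22.412 m, vs 38 m available — it stops with 38 − 22.412 = 15.588 m to spare.

Yes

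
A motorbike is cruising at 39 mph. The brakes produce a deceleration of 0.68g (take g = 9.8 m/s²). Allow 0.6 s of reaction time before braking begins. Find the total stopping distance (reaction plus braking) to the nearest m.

39 mph × 0.44704 = 17.4346 m/s.
a = 0.68 × 9.8 = 6.664 m/s².
Reaction distance = v·t_r = 17.4346 × 0.6 = 10.461 m.
Braking distance = v²/(2a) = 17.4346² / (2 × 6.664) = 303.965 / 13.328 = 22.806 m.
Total = 10.461 + 22.806 = 33.267 m.

Total stopping distance ≈ 33 m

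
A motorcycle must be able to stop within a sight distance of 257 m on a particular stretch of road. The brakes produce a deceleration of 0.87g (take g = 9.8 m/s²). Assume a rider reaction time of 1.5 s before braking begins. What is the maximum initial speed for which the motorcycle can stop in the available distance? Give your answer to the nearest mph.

a = 0.87 × 9.8 = 8.526 m/s².
Stopping distance: v·t_r + v²/(2a) = 257 with t_r = 1.5 s and a = 8.526 m/s².
So v² + 25.578 v − 4382.36 = 0.
Positive root: v = −a·t_r + √((a·t_r)² + 2a·d) = −12.789 + √(163.559 + 4382.36) = 54.6344 m/s.
54.6344 m/s ÷ 0.44704 = 122.214 mph.

Maximum speed ≈ 122 mph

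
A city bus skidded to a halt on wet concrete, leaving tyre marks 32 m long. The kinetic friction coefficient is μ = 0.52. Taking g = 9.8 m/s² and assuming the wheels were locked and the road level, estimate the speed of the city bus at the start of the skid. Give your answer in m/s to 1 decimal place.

Deceleration a = μg = 0.52 × 9.8 = 5.096 m/s².
v = √(2a·d) = √(2 × 5.096 × 32) = √326.144 = 18.0595 m/s.

Initial speed ≈ 18.1 m/s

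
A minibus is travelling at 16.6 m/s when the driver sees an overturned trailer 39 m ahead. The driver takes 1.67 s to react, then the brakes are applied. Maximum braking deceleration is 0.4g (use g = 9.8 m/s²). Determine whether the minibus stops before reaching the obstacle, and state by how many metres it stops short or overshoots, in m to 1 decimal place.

a = 0.4 × 9.8 = 3.920 m/s².
Reaction distance = 16.6000 × 1.67 = 27.722 m.
Braking distance = v²/(2a) = 275.560 / 7.840 = 35.148 m.
Total stopping distance = 27.722 + 35.148 = 62.870 m, vs 39 m available — it cannot stop in time and overshoots by 62.870 − 39 = 23.870 m.

No — it overshoots by 23.9 m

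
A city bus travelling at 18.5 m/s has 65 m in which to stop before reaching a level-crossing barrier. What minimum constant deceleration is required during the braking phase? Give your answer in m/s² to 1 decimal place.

v² = 2a·d ⇒ a = v²/(2d) = 18.5000² / (2 × 65.000) = 342.250 / 130.000 = 2.6327 m/s².

Required deceleration ≈ 2.6 m/s²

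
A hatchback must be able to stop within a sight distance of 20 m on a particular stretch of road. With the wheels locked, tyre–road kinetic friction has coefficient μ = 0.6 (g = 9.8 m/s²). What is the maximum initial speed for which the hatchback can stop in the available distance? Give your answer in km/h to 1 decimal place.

Maximum speed ≈ 55.2 km/h

a = μg = 0.6 × 9.8 = 5.880 m/s².
v²/(2a) = d ⇒ v = √(2 × 5.880 × 20) = √235.20 = 15.3362 m/s.
15.3362 m/s × 3.6 = 55.210 km/h.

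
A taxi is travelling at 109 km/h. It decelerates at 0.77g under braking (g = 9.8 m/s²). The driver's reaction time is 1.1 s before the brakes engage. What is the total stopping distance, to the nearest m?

Total stopping distance ≈ 94 m

109 km/h ÷ 3.6 = 30.2778 m/s.
a = 0.77 × 9.8 = 7.546 m/s².
Reaction distance = v·t_r = 30.2778 × 1.1 = 33.306 m.
Braking distance = v²/(2a) = 30.2778² / (2 × 7.546) = 916.745 / 15.092 = 60.744 m.
Total = 33.306 + 60.744 = 94.050 m.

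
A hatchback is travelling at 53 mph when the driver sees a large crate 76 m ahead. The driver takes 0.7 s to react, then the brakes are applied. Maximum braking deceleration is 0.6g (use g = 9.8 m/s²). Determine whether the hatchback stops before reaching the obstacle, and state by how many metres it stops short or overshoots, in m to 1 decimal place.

53 mph × 0.44704 = 23.6931 m/s.
a = 0.6 × 9.8 = 5.880 m/s².
Reaction distance = 23.6931 × 0.7 = 16.585 m.
Braking distance = v²/(2a) = 561.363 / 11.760 = 47.735 m.
Total stopping distance = 16.585 + 47.735 = 64.320 m, vs 76 m available — it stops with 76 − 64.320 = 11.680 m to spare.

Yes — it stops 11.7 m short of the obstacle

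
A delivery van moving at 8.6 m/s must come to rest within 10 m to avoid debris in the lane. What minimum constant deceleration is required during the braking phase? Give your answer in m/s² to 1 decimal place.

v² = 2a·d ⇒ a = v²/(2d) = 8.6000² / (2 × 10.000) = 73.960 / 20.000 = 3.6980 m/s².

Required deceleration ≈ 3.7 m/s²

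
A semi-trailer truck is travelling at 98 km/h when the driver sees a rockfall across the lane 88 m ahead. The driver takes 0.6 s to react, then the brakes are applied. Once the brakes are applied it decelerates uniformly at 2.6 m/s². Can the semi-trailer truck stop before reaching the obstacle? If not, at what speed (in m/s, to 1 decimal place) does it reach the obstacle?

98 km/h ÷ 3.6 = 27.2222 m/s.
Reaction distance = 27.2222 × 0.6 = 16.333 m.
Braking distance needed to stop: v²/(2a) = 741.048 / 5.200 = 142.509 m, so total needed = 16.333 + 142.509 = 158.842 m > 88 m — it cannot stop.
Distance remaining when braking begins: 88 − 16.333 = 71.667 m.
v² = v₀² − 2a·d = 741.048 − 2 × 2.600 × 71.667 = 368.380 m²/s².
v = √368.380 = 19.193 m/s.

No — it strikes the obstacle at 19.2 m/s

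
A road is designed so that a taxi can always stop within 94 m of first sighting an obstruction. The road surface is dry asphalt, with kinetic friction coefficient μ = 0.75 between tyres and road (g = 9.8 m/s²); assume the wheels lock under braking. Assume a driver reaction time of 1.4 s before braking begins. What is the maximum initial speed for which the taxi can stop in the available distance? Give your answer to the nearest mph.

a = μg = 0.75 × 9.8 = 7.350 m/s².
Stopping distance: v·t_r + v²/(2a) = 94 with t_r = 1.4 s and a = 7.350 m/s².
So v² + 20.580 v − 1381.80 = 0.
Positive root: v = −a·t_r + √((a·t_r)² + 2a·d) = −10.290 + √(105.884 + 1381.80) = 28.2805 m/s.
28.2805 m/s ÷ 0.44704 = 63.262 mph.

Maximum speed ≈ 63 mph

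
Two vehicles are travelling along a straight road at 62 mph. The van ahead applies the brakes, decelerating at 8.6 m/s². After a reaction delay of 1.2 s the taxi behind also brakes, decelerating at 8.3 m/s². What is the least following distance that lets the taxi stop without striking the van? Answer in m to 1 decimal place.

Minimum gap ≈ 34.9 m

62 mph × 0.44704 = 27.7165 m/s.
Leader travels v²/(2a_L) = 768.204 / 17.200 = 44.663 m before stopping.
Follower covers v·t_r = 27.7165 × 1.2 = 33.260 m while reacting, then v²/(2a_F) = 768.204 / 16.600 = 46.277 m while braking, for a total of 33.260 + 46.277 = 79.537 m.
Since a_F ≤ a_L and the follower starts braking later, the follower is never slower than the leader, so the closest approach is when both have stopped.
Minimum gap = 79.537 − 44.663 = 34.874 m.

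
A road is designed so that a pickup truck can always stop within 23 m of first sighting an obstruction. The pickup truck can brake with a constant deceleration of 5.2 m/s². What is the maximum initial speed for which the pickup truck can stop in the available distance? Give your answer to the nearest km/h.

v²/(2a) = d ⇒ v = √(2 × 5.200 × 23) = √239.20 = 15.4661 m/s.
15.4661 m/s × 3.6 = 55.678 km/h.

Maximum speed ≈ 56 km/h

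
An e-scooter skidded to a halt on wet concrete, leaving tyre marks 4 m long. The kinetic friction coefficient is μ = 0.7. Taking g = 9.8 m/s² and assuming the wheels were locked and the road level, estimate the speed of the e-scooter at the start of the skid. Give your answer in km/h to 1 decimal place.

Deceleration a = μg = 0.7 × 9.8 = 6.860 m/s².
v = √(2a·d) = √(2 × 6.860 × 4) = √54.880 = 7.4081 m/s.
= 7.4081 × 3.6 = 26.669 km/h.

Initial speed ≈ 26.7 km/h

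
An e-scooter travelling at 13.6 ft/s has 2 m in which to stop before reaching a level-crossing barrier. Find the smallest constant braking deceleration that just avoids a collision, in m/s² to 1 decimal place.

13.6 ft/s × 0.3048 = 4.1453 m/s.
v² = 2a·d ⇒ a = v²/(2d) = 4.1453² / (2 × 2.000) = 17.184 / 4.000 = 4.2960 m/s².

Required deceleration ≈ 4.3 m/s²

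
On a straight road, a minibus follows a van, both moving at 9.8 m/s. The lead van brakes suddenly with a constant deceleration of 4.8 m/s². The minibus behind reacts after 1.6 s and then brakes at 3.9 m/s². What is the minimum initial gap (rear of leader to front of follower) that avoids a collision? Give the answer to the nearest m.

Leader travels v²/(2a_L) = 96.040 / 9.600 = 10.004 m before stopping.
Follower covers v·t_r = 9.8000 × 1.6 = 15.680 m while reacting, then v²/(2a_F) = 96.040 / 7.800 = 12.313 m while braking, for a total of 15.680 + 12.313 = 27.993 m.
Since a_F ≤ a_L and the follower starts braking later, the follower is never slower than the leader, so the closest approach is when both have stopped.
Minimum gap = 27.993 − 10.004 = 17.989 m.

Minimum gap ≈ 18 m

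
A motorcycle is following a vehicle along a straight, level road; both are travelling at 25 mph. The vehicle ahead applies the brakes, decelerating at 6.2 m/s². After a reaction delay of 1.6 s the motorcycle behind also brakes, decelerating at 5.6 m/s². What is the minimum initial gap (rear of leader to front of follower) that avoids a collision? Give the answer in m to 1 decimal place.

25 mph × 0.44704 = 11.1760 m/s.
Leader travels v²/(2a_L) = 124.903 / 12.400 = 10.073 m before stopping.
Follower covers v·t_r = 11.1760 × 1.6 = 17.882 m while reacting, then v²/(2a_F) = 124.903 / 11.200 = 11.152 m while braking, for a total of 17.882 + 11.152 = 29.034 m.
Since a_F ≤ a_L and the follower starts braking later, the follower is never slower than the leader, so the closest approach is when both have stopped.
Minimum gap = 29.034 − 10.073 = 18.961 m.

Minimum gap ≈ 19.0 m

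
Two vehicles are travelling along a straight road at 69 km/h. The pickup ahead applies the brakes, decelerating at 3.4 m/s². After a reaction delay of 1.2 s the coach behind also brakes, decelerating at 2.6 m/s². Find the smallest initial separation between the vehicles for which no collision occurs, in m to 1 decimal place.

Minimum gap ≈ 39.6 m

69 km/h ÷ 3.6 = 19.1667 m/s.
Leader travels v²/(2a_L) = 367.362 / 6.800 = 54.024 m before stopping.
Follower covers v·t_r = 19.1667 × 1.2 = 23.000 m while reacting, then v²/(2a_F) = 367.362 / 5.200 = 70.647 m while braking, for a total of 23.000 + 70.647 = 93.647 m.
Since a_F ≤ a_L and the follower starts braking later, the follower is never slower than the leader, so the closest approach is when both have stopped.
Minimum gap = 93.647 − 54.024 = 39.623 m.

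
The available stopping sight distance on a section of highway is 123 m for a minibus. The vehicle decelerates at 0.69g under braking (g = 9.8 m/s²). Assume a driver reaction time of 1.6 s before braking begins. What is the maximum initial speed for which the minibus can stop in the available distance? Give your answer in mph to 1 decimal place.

Maximum speed ≈ 70.2 mph

a = 0.69 × 9.8 = 6.762 m/s².
Stopping distance: v·t_r + v²/(2a) = 123 with t_r = 1.6 s and a = 6.762 m/s².
So v² + 21.638 v − 1663.45 = 0.
Positive root: v = −a·t_r + √((a·t_r)² + 2a·d) = −10.819 + √(117.051 + 1663.45) = 31.3770 m/s.
31.3770 m/s ÷ 0.44704 = 70.188 mph.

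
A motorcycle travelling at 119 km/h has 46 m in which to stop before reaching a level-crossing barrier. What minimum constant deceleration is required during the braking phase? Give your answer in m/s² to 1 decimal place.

Required deceleration ≈ 11.9 m/s²

119 km/h ÷ 3.6 = 33.0556 m/s.
v² = 2a·d ⇒ a = v²/(2d) = 33.0556² / (2 × 46.000) = 1092.673 / 92.000 = 11.8769 m/s².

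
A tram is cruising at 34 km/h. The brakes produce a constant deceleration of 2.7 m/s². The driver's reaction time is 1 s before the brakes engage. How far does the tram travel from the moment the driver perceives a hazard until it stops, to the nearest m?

34 km/h ÷ 3.6 = 9.4444 m/s.
Reaction distance = v·t_r = 9.4444 × 1 = 9.444 m.
Braking distance = v²/(2a) = 9.4444² / (2 × 2.700) = 89.197 / 5.400 = 16.518 m.
Total = 9.444 + 16.518 = 25.962 m.

Total stopping distance ≈ 26 m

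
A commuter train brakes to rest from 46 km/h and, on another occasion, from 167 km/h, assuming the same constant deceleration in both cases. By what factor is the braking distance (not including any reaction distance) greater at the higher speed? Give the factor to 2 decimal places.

Braking distance d = v²/(2a), so with a fixed, d ∝ v².
Factor = (167/46)² = 3.6304² = 13.1798.

Factor ≈ 13.18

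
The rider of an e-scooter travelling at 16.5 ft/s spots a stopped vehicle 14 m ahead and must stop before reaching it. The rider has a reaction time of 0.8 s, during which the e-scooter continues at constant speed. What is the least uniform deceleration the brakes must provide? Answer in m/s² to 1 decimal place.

Required deceleration ≈ 1.3 m/s²

16.5 ft/s × 0.3048 = 5.0292 m/s.
Distance covered during reaction = 5.0292 × 0.8 = 4.023 m.
Distance available for braking: 14 − 4.023 = 9.977 m.
v² = 2a·d ⇒ a = v²/(2d) = 5.0292² / (2 × 9.977) = 25.293 / 19.954 = 1.2676 m/s².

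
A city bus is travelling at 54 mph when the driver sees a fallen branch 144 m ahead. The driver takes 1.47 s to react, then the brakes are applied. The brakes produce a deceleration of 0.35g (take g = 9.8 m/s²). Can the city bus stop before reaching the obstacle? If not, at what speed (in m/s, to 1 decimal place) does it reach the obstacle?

Yes — it stops about 23.6 m short of the obstacle, so it never reaches it

54 mph × 0.44704 = 24.1402 m/s.
a = 0.35 × 9.8 = 3.430 m/s².
Reaction distance = 24.1402 × 1.47 = 35.486 m.
Braking distance = v²/(2a) = 582.749 / 6.860 = 84.949 m.
Total stopping distance = 35.486 + 84.949 = 120.435 m, vs 144 m available — it stops with 144 − 120.435 = 23.565 m to spare.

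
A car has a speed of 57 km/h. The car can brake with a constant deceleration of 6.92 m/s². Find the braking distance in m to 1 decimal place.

57 km/h ÷ 3.6 = 15.8333 m/s.
Braking distance = v²/(2a) = 15.8333² / (2 × 6.920) = 250.693 / 13.840 = 18.114 m.

Braking distance ≈ 18.1 m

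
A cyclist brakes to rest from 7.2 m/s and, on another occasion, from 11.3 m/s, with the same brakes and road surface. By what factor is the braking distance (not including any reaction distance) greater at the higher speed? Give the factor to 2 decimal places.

Factor ≈ 2.46

Braking distance d = v²/(2a), so with a fixed, d ∝ v².
Factor = (11.3/7.2)² = 1.5694² = 2.4630.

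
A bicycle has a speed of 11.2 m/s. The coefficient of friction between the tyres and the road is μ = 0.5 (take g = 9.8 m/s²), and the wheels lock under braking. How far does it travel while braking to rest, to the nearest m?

Braking distance ≈ 13 m

a = μg = 0.5 × 9.8 = 4.900 m/s².
Braking distance = v²/(2a) = 11.2000² / (2 × 4.900) = 125.440 / 9.800 = 12.800 m.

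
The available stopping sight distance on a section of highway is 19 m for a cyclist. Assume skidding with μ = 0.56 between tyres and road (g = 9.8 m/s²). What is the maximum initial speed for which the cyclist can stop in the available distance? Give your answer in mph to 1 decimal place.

a = μg = 0.56 × 9.8 = 5.488 m/s².
v²/(2a) = d ⇒ v = √(2 × 5.488 × 19) = √208.54 = 14.4409 m/s.
14.4409 m/s ÷ 0.44704 = 32.303 mph.

Maximum speed ≈ 32.3 mph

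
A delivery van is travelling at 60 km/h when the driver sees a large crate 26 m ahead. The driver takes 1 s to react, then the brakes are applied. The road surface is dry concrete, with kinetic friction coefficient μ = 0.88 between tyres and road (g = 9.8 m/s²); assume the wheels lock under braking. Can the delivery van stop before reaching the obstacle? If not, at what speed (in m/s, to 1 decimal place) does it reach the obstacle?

60 km/h ÷ 3.6 = 16.6667 m/s.
a = μg = 0.88 × 9.8 = 8.624 m/s².
Reaction distance = 16.6667 × 1 = 16.667 m.
Braking distance needed to stop: v²/(2a) = 277.779 / 17.248 = 16.105 m, so total needed = 16.667 + 16.105 = 32.772 m > 26 m — it cannot stop.
Distance remaining when braking begins: 26 − 16.667 = 9.333 m.
v² = v₀² − 2a·d = 277.779 − 2 × 8.624 × 9.333 = 116.803 m²/s².
v = √116.803 = 10.808 m/s.

No — it strikes the obstacle at 10.8 m/s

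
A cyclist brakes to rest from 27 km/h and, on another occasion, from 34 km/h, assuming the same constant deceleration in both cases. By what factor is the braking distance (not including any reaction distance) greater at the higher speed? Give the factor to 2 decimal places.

Braking distance d = v²/(2a), so with a fixed, d ∝ v².
Factor = (34/27)² = 1.2593² = 1.5858.

Factor ≈ 1.59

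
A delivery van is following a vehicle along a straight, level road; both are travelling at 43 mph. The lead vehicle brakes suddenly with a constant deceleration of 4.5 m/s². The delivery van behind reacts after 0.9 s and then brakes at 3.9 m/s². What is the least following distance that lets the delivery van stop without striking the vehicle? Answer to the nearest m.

Minimum gap ≈ 24 m

43 mph × 0.44704 = 19.2227 m/s.
Leader travels v²/(2a_L) = 369.512 / 9.000 = 41.057 m before stopping.
Follower covers v·t_r = 19.2227 × 0.9 = 17.300 m while reacting, then v²/(2a_F) = 369.512 / 7.800 = 47.373 m while braking, for a total of 17.300 + 47.373 = 64.673 m.
Since a_F ≤ a_L and the follower starts braking later, the follower is never slower than the leader, so the closest approach is when both have stopped.
Minimum gap = 64.673 − 41.057 = 23.616 m.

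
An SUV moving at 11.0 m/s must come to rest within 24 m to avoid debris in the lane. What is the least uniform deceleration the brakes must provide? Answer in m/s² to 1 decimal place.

Required deceleration ≈ 2.5 m/s²

v² = 2a·d ⇒ a = v²/(2d) = 11.0000² / (2 × 24.000) = 121.000 / 48.000 = 2.5208 m/s².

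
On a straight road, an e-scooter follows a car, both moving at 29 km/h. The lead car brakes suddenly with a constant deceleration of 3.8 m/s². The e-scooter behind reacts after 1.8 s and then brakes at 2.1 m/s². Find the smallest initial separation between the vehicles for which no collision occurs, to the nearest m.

Minimum gap ≈ 21 m

29 km/h ÷ 3.6 = 8.0556 m/s.
Leader travels v²/(2a_L) = 64.893 / 7.600 = 8.539 m before stopping.
Follower covers v·t_r = 8.0556 × 1.8 = 14.500 m while reacting, then v²/(2a_F) = 64.893 / 4.200 = 15.451 m while braking, for a total of 14.500 + 15.451 = 29.951 m.
Since a_F ≤ a_L and the follower starts braking later, the follower is never slower than the leader, so the closest approach is when both have stopped.
Minimum gap = 29.951 − 8.539 = 21.412 m.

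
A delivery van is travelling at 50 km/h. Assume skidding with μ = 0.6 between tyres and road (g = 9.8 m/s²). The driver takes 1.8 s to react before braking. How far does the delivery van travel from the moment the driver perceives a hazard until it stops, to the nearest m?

Total stopping distance ≈ 41 m

50 km/h ÷ 3.6 = 13.8889 m/s.
a = μg = 0.6 × 9.8 = 5.880 m/s².
Reaction distance = v·t_r = 13.8889 × 1.8 = 25.000 m.
Braking distance = v²/(2a) = 13.8889² / (2 × 5.880) = 192.902 / 11.760 = 16.403 m.
Total = 25.000 + 16.403 = 41.403 m.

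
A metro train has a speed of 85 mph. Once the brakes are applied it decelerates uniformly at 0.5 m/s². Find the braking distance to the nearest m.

85 mph × 0.44704 = 37.9984 m/s.
Braking distance = v²/(2a) = 37.9984² / (2 × 0.500) = 1443.878 / 1.000 = 1443.878 m.

Braking distance ≈ 1444 m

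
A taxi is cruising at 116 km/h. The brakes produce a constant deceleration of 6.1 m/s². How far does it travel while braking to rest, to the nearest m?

116 km/h ÷ 3.6 = 32.2222 m/s.
Braking distance = v²/(2a) = 32.2222² / (2 × 6.100) = 1038.270 / 12.200 = 85.104 m.

Braking distance ≈ 85 m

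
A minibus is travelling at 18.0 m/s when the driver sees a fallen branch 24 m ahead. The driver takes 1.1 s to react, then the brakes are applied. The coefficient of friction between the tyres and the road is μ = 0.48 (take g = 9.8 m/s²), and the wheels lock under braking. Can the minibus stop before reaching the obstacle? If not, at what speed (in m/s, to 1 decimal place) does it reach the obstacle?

a = μg = 0.48 × 9.8 = 4.704 m/s².
Reaction distance = 18.0000 × 1.1 = 19.800 m.
Braking distance needed to stop: v²/(2a) = 324.000 / 9.408 = 34.439 m, so total needed = 19.800 + 34.439 = 54.239 m > 24 m — it cannot stop.
Distance remaining when braking begins: 24 − 19.800 = 4.200 m.
v² = v₀² − 2a·d = 324.000 − 2 × 4.704 × 4.200 = 284.486 m²/s².
v = √284.486 = 16.867 m/s.

No — it strikes the obstacle at 16.9 m/s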